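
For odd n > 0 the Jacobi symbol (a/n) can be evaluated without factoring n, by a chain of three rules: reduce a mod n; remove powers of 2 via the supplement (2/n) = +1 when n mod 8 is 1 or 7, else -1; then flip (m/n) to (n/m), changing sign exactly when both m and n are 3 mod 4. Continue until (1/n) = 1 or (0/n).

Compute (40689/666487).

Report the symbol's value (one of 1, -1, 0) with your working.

-1

reciprocity: (40689/666487) = +1·(666487/40689) since 40689 mod 4 = 1, 666487 mod 4 = 3; sign now +1
(666487/40689) = (15463/40689)   [reduce mod 40689]
reciprocity: (15463/40689) = +1·(40689/15463) since 15463 mod 4 = 3, 40689 mod 4 = 1; sign now +1
(40689/15463) = (9763/15463)   [reduce mod 15463]
reciprocity: (9763/15463) = -1·(15463/9763) since 9763 mod 4 = 3, 15463 mod 4 = 3; sign now -1
(15463/9763) = (5700/9763)   [reduce mod 9763]
5700 = 2^2·1425; (2/9763) = -1 since 9763 mod 8 = 3, so (5700/9763) = (-1)^2·(1425/9763); sign now -1
reciprocity: (1425/9763) = +1·(9763/1425) since 1425 mod 4 = 1, 9763 mod 4 = 3; sign now -1
(9763/1425) = (1213/1425)   [reduce mod 1425]
reciprocity: (1213/1425) = +1·(1425/1213) since 1213 mod 4 = 1, 1425 mod 4 = 1; sign now -1
(1425/1213) = (212/1213)   [reduce mod 1213]
212 = 2^2·53; (2/1213) = -1 since 1213 mod 8 = 5, so (212/1213) = (-1)^2·(53/1213); sign now -1
reciprocity: (53/1213) = +1·(1213/53) since 53 mod 4 = 1, 1213 mod 4 = 1; sign now -1
(1213/53) = (47/53)   [reduce mod 53]
reciprocity: (47/53) = +1·(53/47) since 47 mod 4 = 3, 53 mod 4 = 1; sign now -1
(53/47) = (6/47)   [reduce mod 47]
6 = 2^1·3; (2/47) = +1 since 47 mod 8 = 7, so (6/47) = (+1)^1·(3/47); sign now -1
reciprocity: (3/47) = -1·(47/3) since 3 mod 4 = 3, 47 mod 4 = 3; sign now +1
(47/3) = (2/3)   [reduce mod 3]
2 = 2^1·1; (2/3) = -1 since 3 mod 8 = 3, so (2/3) = (-1)^1·(1/3); sign now -1
(1/3) = 1; final value = sign = -1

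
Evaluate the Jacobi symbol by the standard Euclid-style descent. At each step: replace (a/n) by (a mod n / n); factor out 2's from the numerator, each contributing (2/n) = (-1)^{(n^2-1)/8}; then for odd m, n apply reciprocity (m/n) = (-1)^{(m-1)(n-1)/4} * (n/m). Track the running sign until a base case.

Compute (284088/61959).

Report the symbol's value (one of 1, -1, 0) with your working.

(284088/61959): 284088 mod 61959 = 36252, so (284088/61959) = (36252/61959)
factor out 2^2: 36252 = 2^2·9063; with 61959 mod 8 = 7, (2/61959) = +1; sign now +1; continue with (9063/61959)
flip (9063/61959) -> (61959/9063): both odd, 9063 mod 4 = 3, 61959 mod 4 = 3, so the flip contributes -1; sign now -1
(61959/9063): 61959 mod 9063 = 7581, so (61959/9063) = (7581/9063)
flip (7581/9063) -> (9063/7581): both odd, 7581 mod 4 = 1, 9063 mod 4 = 3, so the flip contributes +1; sign now -1
(9063/7581): 9063 mod 7581 = 1482, so (9063/7581) = (1482/7581)
factor out 2^1: 1482 = 2^1·741; with 7581 mod 8 = 5, (2/7581) = -1; sign now +1; continue with (741/7581)
flip (741/7581) -> (7581/741): both odd, 741 mod 4 = 1, 7581 mod 4 = 1, so the flip contributes +1; sign now +1
(7581/741): 7581 mod 741 = 171, so (7581/741) = (171/741)
flip (171/741) -> (741/171): both odd, 171 mod 4 = 3, 741 mod 4 = 1, so the flip contributes +1; sign now +1
(741/171): 741 mod 171 = 57, so (741/171) = (57/171)
flip (57/171) -> (171/57): both odd, 57 mod 4 = 1, 171 mod 4 = 3, so the flip contributes +1; sign now +1
(171/57): 171 mod 57 = 0, so (171/57) = (0/57)
reached (0/57); gcd(a, n) > 1, so (0/57) = 0 and the symbol is 0

0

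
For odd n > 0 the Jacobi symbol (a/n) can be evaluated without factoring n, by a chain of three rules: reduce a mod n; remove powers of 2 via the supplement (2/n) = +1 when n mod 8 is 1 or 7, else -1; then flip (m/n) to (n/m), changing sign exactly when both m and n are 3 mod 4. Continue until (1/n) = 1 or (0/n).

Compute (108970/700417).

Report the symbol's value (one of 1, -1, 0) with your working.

factor out 2^1: 108970 = 2^1·54485; with 700417 mod 8 = 1, (2/700417) = +1; sign now +1; continue with (54485/700417)
flip (54485/700417) -> (700417/54485): both odd, 54485 mod 4 = 1, 700417 mod 4 = 1, so the flip contributes +1; sign now +1
(700417/54485): 700417 mod 54485 = 46597, so (700417/54485) = (46597/54485)
flip (46597/54485) -> (54485/46597): both odd, 46597 mod 4 = 1, 54485 mod 4 = 1, so the flip contributes +1; sign now +1
(54485/46597): 54485 mod 46597 = 7888, so (54485/46597) = (7888/46597)
factor out 2^4: 7888 = 2^4·493; with 46597 mod 8 = 5, (2/46597) = -1; sign now +1; continue with (493/46597)
flip (493/46597) -> (46597/493): both odd, 493 mod 4 = 1, 46597 mod 4 = 1, so the flip contributes +1; sign now +1
(46597/493): 46597 mod 493 = 255, so (46597/493) = (255/493)
flip (255/493) -> (493/255): both odd, 255 mod 4 = 3, 493 mod 4 = 1, so the flip contributes +1; sign now +1
(493/255): 493 mod 255 = 238, so (493/255) = (238/255)
factor out 2^1: 238 = 2^1·119; with 255 mod 8 = 7, (2/255) = +1; sign now +1; continue with (119/255)
flip (119/255) -> (255/119): both odd, 119 mod 4 = 3, 255 mod 4 = 3, so the flip contributes -1; sign now -1
(255/119): 255 mod 119 = 17, so (255/119) = (17/119)
flip (17/119) -> (119/17): both odd, 17 mod 4 = 1, 119 mod 4 = 3, so the flip contributes +1; sign now -1
(119/17): 119 mod 17 = 0, so (119/17) = (0/17)
reached (0/17); gcd(a, n) > 1, so (0/17) = 0 and the symbol is 0

0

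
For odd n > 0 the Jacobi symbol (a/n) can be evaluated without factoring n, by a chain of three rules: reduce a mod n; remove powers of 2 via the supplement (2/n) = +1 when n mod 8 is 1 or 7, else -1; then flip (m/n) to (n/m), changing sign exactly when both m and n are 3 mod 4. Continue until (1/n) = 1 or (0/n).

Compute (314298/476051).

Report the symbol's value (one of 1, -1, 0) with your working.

factor out 2^1: 314298 = 2^1·157149; with 476051 mod 8 = 3, (2/476051) = -1; sign now -1; continue with (157149/476051)
flip (157149/476051) -> (476051/157149): both odd, 157149 mod 4 = 1, 476051 mod 4 = 3, so the flip contributes +1; sign now -1
(476051/157149): 476051 mod 157149 = 4604, so (476051/157149) = (4604/157149)
factor out 2^2: 4604 = 2^2·1151; with 157149 mod 8 = 5, (2/157149) = -1; sign now -1; continue with (1151/157149)
flip (1151/157149) -> (157149/1151): both odd, 1151 mod 4 = 3, 157149 mod 4 = 1, so the flip contributes +1; sign now -1
(157149/1151): 157149 mod 1151 = 613, so (157149/1151) = (613/1151)
flip (613/1151) -> (1151/613): both odd, 613 mod 4 = 1, 1151 mod 4 = 3, so the flip contributes +1; sign now -1
(1151/613): 1151 mod 613 = 538, so (1151/613) = (538/613)
factor out 2^1: 538 = 2^1·269; with 613 mod 8 = 5, (2/613) = -1; sign now +1; continue with (269/613)
flip (269/613) -> (613/269): both odd, 269 mod 4 = 1, 613 mod 4 = 1, so the flip contributes +1; sign now +1
(613/269): 613 mod 269 = 75, so (613/269) = (75/269)
flip (75/269) -> (269/75): both odd, 75 mod 4 = 3, 269 mod 4 = 1, so the flip contributes +1; sign now +1
(269/75): 269 mod 75 = 44, so (269/75) = (44/75)
factor out 2^2: 44 = 2^2·11; with 75 mod 8 = 3, (2/75) = -1; sign now +1; continue with (11/75)
flip (11/75) -> (75/11): both odd, 11 mod 4 = 3, 75 mod 4 = 3, so the flip contributes -1; sign now -1
(75/11): 75 mod 11 = 9, so (75/11) = (9/11)
flip (9/11) -> (11/9): both odd, 9 mod 4 = 1, 11 mod 4 = 3, so the flip contributes +1; sign now -1
(11/9): 11 mod 9 = 2, so (11/9) = (2/9)
factor out 2^1: 2 = 2^1·1; with 9 mod 8 = 1, (2/9) = +1; sign now -1; continue with (1/9)
reached (1/9) = 1, so the symbol is -1

-1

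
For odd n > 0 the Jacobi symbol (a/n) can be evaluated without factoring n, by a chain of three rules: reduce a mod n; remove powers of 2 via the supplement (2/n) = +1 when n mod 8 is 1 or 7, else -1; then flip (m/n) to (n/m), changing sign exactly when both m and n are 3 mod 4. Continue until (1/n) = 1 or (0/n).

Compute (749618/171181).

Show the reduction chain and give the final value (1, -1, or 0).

(749618/171181) = (64894/171181)   [reduce mod 171181]
64894 = 2^1·32447; (2/171181) = -1 since 171181 mod 8 = 5, so (64894/171181) = (-1)^1·(32447/171181); sign now -1
reciprocity: (32447/171181) = +1·(171181/32447) since 32447 mod 4 = 3, 171181 mod 4 = 1; sign now -1
(171181/32447) = (8946/32447)   [reduce mod 32447]
8946 = 2^1·4473; (2/32447) = +1 since 32447 mod 8 = 7, so (8946/32447) = (+1)^1·(4473/32447); sign now -1
reciprocity: (4473/32447) = +1·(32447/4473) since 4473 mod 4 = 1, 32447 mod 4 = 3; sign now -1
(32447/4473) = (1136/4473)   [reduce mod 4473]
1136 = 2^4·71; (2/4473) = +1 since 4473 mod 8 = 1, so (1136/4473) = (+1)^4·(71/4473); sign now -1
reciprocity: (71/4473) = +1·(4473/71) since 71 mod 4 = 3, 4473 mod 4 = 1; sign now -1
(4473/71) = (0/71)   [reduce mod 71]
(0/71) = 0   [gcd(a, n) > 1]; final value = 0

0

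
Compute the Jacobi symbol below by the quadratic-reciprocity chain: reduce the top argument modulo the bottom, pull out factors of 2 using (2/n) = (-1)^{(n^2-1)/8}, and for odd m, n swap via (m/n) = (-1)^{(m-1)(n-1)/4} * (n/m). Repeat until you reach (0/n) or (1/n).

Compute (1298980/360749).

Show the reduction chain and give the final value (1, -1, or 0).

(1298980/360749): 1298980 mod 360749 = 216733, so (1298980/360749) = (216733/360749)
flip (216733/360749) -> (360749/216733): both odd, 216733 mod 4 = 1, 360749 mod 4 = 1, so the flip contributes +1; sign now +1
(360749/216733): 360749 mod 216733 = 144016, so (360749/216733) = (144016/216733)
factor out 2^4: 144016 = 2^4·9001; with 216733 mod 8 = 5, (2/216733) = -1; sign now +1; continue with (9001/216733)
flip (9001/216733) -> (216733/9001): both odd, 9001 mod 4 = 1, 216733 mod 4 = 1, so the flip contributes +1; sign now +1
(216733/9001): 216733 mod 9001 = 709, so (216733/9001) = (709/9001)
flip (709/9001) -> (9001/709): both odd, 709 mod 4 = 1, 9001 mod 4 = 1, so the flip contributes +1; sign now +1
(9001/709): 9001 mod 709 = 493, so (9001/709) = (493/709)
flip (493/709) -> (709/493): both odd, 493 mod 4 = 1, 709 mod 4 = 1, so the flip contributes +1; sign now +1
(709/493): 709 mod 493 = 216, so (709/493) = (216/493)
factor out 2^3: 216 = 2^3·27; with 493 mod 8 = 5, (2/493) = -1; sign now -1; continue with (27/493)
flip (27/493) -> (493/27): both odd, 27 mod 4 = 3, 493 mod 4 = 1, so the flip contributes +1; sign now -1
(493/27): 493 mod 27 = 7, so (493/27) = (7/27)
flip (7/27) -> (27/7): both odd, 7 mod 4 = 3, 27 mod 4 = 3, so the flip contributes -1; sign now +1
(27/7): 27 mod 7 = 6, so (27/7) = (6/7)
factor out 2^1: 6 = 2^1·3; with 7 mod 8 = 7, (2/7) = +1; sign now +1; continue with (3/7)
flip (3/7) -> (7/3): both odd, 3 mod 4 = 3, 7 mod 4 = 3, so the flip contributes -1; sign now -1
(7/3): 7 mod 3 = 1, so (7/3) = (1/3)
reached (1/3) = 1, so the symbol is -1

-1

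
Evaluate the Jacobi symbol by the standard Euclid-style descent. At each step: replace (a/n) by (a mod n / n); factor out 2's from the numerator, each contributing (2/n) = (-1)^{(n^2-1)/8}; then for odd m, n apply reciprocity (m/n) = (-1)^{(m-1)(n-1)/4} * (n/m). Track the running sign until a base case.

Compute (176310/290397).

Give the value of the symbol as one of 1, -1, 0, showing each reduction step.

factor out 2^1: 176310 = 2^1·88155; with 290397 mod 8 = 5, (2/290397) = -1; sign now -1; continue with (88155/290397)
flip (88155/290397) -> (290397/88155): both odd, 88155 mod 4 = 3, 290397 mod 4 = 1, so the flip contributes +1; sign now -1
(290397/88155): 290397 mod 88155 = 25932, so (290397/88155) = (25932/88155)
factor out 2^2: 25932 = 2^2·6483; with 88155 mod 8 = 3, (2/88155) = -1; sign now -1; continue with (6483/88155)
flip (6483/88155) -> (88155/6483): both odd, 6483 mod 4 = 3, 88155 mod 4 = 3, so the flip contributes -1; sign now +1
(88155/6483): 88155 mod 6483 = 3876, so (88155/6483) = (3876/6483)
factor out 2^2: 3876 = 2^2·969; with 6483 mod 8 = 3, (2/6483) = -1; sign now +1; continue with (969/6483)
flip (969/6483) -> (6483/969): both odd, 969 mod 4 = 1, 6483 mod 4 = 3, so the flip contributes +1; sign now +1
(6483/969): 6483 mod 969 = 669, so (6483/969) = (669/969)
flip (669/969) -> (969/669): both odd, 669 mod 4 = 1, 969 mod 4 = 1, so the flip contributes +1; sign now +1
(969/669): 969 mod 669 = 300, so (969/669) = (300/669)
factor out 2^2: 300 = 2^2·75; with 669 mod 8 = 5, (2/669) = -1; sign now +1; continue with (75/669)
flip (75/669) -> (669/75): both odd, 75 mod 4 = 3, 669 mod 4 = 1, so the flip contributes +1; sign now +1
(669/75): 669 mod 75 = 69, so (669/75) = (69/75)
flip (69/75) -> (75/69): both odd, 69 mod 4 = 1, 75 mod 4 = 3, so the flip contributes +1; sign now +1
(75/69): 75 mod 69 = 6, so (75/69) = (6/69)
factor out 2^1: 6 = 2^1·3; with 69 mod 8 = 5, (2/69) = -1; sign now -1; continue with (3/69)
flip (3/69) -> (69/3): both odd, 3 mod 4 = 3, 69 mod 4 = 1, so the flip contributes +1; sign now -1
(69/3): 69 mod 3 = 0, so (69/3) = (0/3)
reached (0/3); gcd(a, n) > 1, so (0/3) = 0 and the symbol is 0

0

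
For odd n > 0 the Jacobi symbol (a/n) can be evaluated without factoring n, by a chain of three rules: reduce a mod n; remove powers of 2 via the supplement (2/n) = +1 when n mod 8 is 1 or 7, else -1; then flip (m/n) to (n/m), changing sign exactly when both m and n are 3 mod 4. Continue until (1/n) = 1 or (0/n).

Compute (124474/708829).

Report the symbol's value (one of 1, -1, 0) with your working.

1

124474 = 2^1·62237; (2/708829) = -1 since 708829 mod 8 = 5, so (124474/708829) = (-1)^1·(62237/708829); sign now -1
reciprocity: (62237/708829) = +1·(708829/62237) since 62237 mod 4 = 1, 708829 mod 4 = 1; sign now -1
(708829/62237) = (24222/62237)   [reduce mod 62237]
24222 = 2^1·12111; (2/62237) = -1 since 62237 mod 8 = 5, so (24222/62237) = (-1)^1·(12111/62237); sign now +1
reciprocity: (12111/62237) = +1·(62237/12111) since 12111 mod 4 = 3, 62237 mod 4 = 1; sign now +1
(62237/12111) = (1682/12111)   [reduce mod 12111]
1682 = 2^1·841; (2/12111) = +1 since 12111 mod 8 = 7, so (1682/12111) = (+1)^1·(841/12111); sign now +1
reciprocity: (841/12111) = +1·(12111/841) since 841 mod 4 = 1, 12111 mod 4 = 3; sign now +1
(12111/841) = (337/841)   [reduce mod 841]
reciprocity: (337/841) = +1·(841/337) since 337 mod 4 = 1, 841 mod 4 = 1; sign now +1
(841/337) = (167/337)   [reduce mod 337]
reciprocity: (167/337) = +1·(337/167) since 167 mod 4 = 3, 337 mod 4 = 1; sign now +1
(337/167) = (3/167)   [reduce mod 167]
reciprocity: (3/167) = -1·(167/3) since 3 mod 4 = 3, 167 mod 4 = 3; sign now -1
(167/3) = (2/3)   [reduce mod 3]
2 = 2^1·1; (2/3) = -1 since 3 mod 8 = 3, so (2/3) = (-1)^1·(1/3); sign now +1
(1/3) = 1; final value = sign = +1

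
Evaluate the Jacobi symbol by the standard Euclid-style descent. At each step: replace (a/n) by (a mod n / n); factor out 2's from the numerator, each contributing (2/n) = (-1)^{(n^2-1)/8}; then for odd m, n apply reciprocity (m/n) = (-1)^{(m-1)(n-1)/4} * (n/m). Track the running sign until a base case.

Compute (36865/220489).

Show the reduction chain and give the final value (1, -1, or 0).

-1

reciprocity: (36865/220489) = +1·(220489/36865) since 36865 mod 4 = 1, 220489 mod 4 = 1; sign now +1
(220489/36865) = (36164/36865)   [reduce mod 36865]
36164 = 2^2·9041; (2/36865) = +1 since 36865 mod 8 = 1, so (36164/36865) = (+1)^2·(9041/36865); sign now +1
reciprocity: (9041/36865) = +1·(36865/9041) since 9041 mod 4 = 1, 36865 mod 4 = 1; sign now +1
(36865/9041) = (701/9041)   [reduce mod 9041]
reciprocity: (701/9041) = +1·(9041/701) since 701 mod 4 = 1, 9041 mod 4 = 1; sign now +1
(9041/701) = (629/701)   [reduce mod 701]
reciprocity: (629/701) = +1·(701/629) since 629 mod 4 = 1, 701 mod 4 = 1; sign now +1
(701/629) = (72/629)   [reduce mod 629]
72 = 2^3·9; (2/629) = -1 since 629 mod 8 = 5, so (72/629) = (-1)^3·(9/629); sign now -1
reciprocity: (9/629) = +1·(629/9) since 9 mod 4 = 1, 629 mod 4 = 1; sign now -1
(629/9) = (8/9)   [reduce mod 9]
8 = 2^3·1; (2/9) = +1 since 9 mod 8 = 1, so (8/9) = (+1)^3·(1/9); sign now -1
(1/9) = 1; final value = sign = -1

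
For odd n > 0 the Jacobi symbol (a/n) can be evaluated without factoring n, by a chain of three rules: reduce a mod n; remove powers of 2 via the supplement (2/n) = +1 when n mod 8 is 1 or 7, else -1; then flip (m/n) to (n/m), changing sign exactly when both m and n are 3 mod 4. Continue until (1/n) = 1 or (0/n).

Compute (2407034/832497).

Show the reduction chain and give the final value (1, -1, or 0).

(2407034/832497) = (742040/832497)   [reduce mod 832497]
742040 = 2^3·92755; (2/832497) = +1 since 832497 mod 8 = 1, so (742040/832497) = (+1)^3·(92755/832497); sign now +1
reciprocity: (92755/832497) = +1·(832497/92755) since 92755 mod 4 = 3, 832497 mod 4 = 1; sign now +1
(832497/92755) = (90457/92755)   [reduce mod 92755]
reciprocity: (90457/92755) = +1·(92755/90457) since 90457 mod 4 = 1, 92755 mod 4 = 3; sign now +1
(92755/90457) = (2298/90457)   [reduce mod 90457]
2298 = 2^1·1149; (2/90457) = +1 since 90457 mod 8 = 1, so (2298/90457) = (+1)^1·(1149/90457); sign now +1
reciprocity: (1149/90457) = +1·(90457/1149) since 1149 mod 4 = 1, 90457 mod 4 = 1; sign now +1
(90457/1149) = (835/1149)   [reduce mod 1149]
reciprocity: (835/1149) = +1·(1149/835) since 835 mod 4 = 3, 1149 mod 4 = 1; sign now +1
(1149/835) = (314/835)   [reduce mod 835]
314 = 2^1·157; (2/835) = -1 since 835 mod 8 = 3, so (314/835) = (-1)^1·(157/835); sign now -1
reciprocity: (157/835) = +1·(835/157) since 157 mod 4 = 1, 835 mod 4 = 3; sign now -1
(835/157) = (50/157)   [reduce mod 157]
50 = 2^1·25; (2/157) = -1 since 157 mod 8 = 5, so (50/157) = (-1)^1·(25/157); sign now +1
reciprocity: (25/157) = +1·(157/25) since 25 mod 4 = 1, 157 mod 4 = 1; sign now +1
(157/25) = (7/25)   [reduce mod 25]
reciprocity: (7/25) = +1·(25/7) since 7 mod 4 = 3, 25 mod 4 = 1; sign now +1
(25/7) = (4/7)   [reduce mod 7]
4 = 2^2·1; (2/7) = +1 since 7 mod 8 = 7, so (4/7) = (+1)^2·(1/7); sign now +1
(1/7) = 1; final value = sign = +1

1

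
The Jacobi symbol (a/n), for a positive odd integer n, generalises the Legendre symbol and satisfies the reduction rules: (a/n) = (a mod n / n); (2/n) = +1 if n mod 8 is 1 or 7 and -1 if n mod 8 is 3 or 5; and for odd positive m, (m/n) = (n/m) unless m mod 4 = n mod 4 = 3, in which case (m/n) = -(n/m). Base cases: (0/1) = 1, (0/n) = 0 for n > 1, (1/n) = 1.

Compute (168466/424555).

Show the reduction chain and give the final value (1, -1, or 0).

1

168466 = 2^1·84233; (2/424555) = -1 since 424555 mod 8 = 3, so (168466/424555) = (-1)^1·(84233/424555); sign now -1
reciprocity: (84233/424555) = +1·(424555/84233) since 84233 mod 4 = 1, 424555 mod 4 = 3; sign now -1
(424555/84233) = (3390/84233)   [reduce mod 84233]
3390 = 2^1·1695; (2/84233) = +1 since 84233 mod 8 = 1, so (3390/84233) = (+1)^1·(1695/84233); sign now -1
reciprocity: (1695/84233) = +1·(84233/1695) since 1695 mod 4 = 3, 84233 mod 4 = 1; sign now -1
(84233/1695) = (1178/1695)   [reduce mod 1695]
1178 = 2^1·589; (2/1695) = +1 since 1695 mod 8 = 7, so (1178/1695) = (+1)^1·(589/1695); sign now -1
reciprocity: (589/1695) = +1·(1695/589) since 589 mod 4 = 1, 1695 mod 4 = 3; sign now -1
(1695/589) = (517/589)   [reduce mod 589]
reciprocity: (517/589) = +1·(589/517) since 517 mod 4 = 1, 589 mod 4 = 1; sign now -1
(589/517) = (72/517)   [reduce mod 517]
72 = 2^3·9; (2/517) = -1 since 517 mod 8 = 5, so (72/517) = (-1)^3·(9/517); sign now +1
reciprocity: (9/517) = +1·(517/9) since 9 mod 4 = 1, 517 mod 4 = 1; sign now +1
(517/9) = (4/9)   [reduce mod 9]
4 = 2^2·1; (2/9) = +1 since 9 mod 8 = 1, so (4/9) = (+1)^2·(1/9); sign now +1
(1/9) = 1; final value = sign = +1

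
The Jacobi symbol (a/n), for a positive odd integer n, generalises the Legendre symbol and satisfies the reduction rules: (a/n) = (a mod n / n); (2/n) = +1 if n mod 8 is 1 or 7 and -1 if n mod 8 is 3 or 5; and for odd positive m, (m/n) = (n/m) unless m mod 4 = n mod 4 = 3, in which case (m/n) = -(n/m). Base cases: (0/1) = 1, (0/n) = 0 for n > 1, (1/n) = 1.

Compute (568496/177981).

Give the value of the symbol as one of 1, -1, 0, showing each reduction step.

(568496/177981): 568496 mod 177981 = 34553, so (568496/177981) = (34553/177981)
flip (34553/177981) -> (177981/34553): both odd, 34553 mod 4 = 1, 177981 mod 4 = 1, so the flip contributes +1; sign now +1
(177981/34553): 177981 mod 34553 = 5216, so (177981/34553) = (5216/34553)
factor out 2^5: 5216 = 2^5·163; with 34553 mod 8 = 1, (2/34553) = +1; sign now +1; continue with (163/34553)
flip (163/34553) -> (34553/163): both odd, 163 mod 4 = 3, 34553 mod 4 = 1, so the flip contributes +1; sign now +1
(34553/163): 34553 mod 163 = 160, so (34553/163) = (160/163)
factor out 2^5: 160 = 2^5·5; with 163 mod 8 = 3, (2/163) = -1; sign now -1; continue with (5/163)
flip (5/163) -> (163/5): both odd, 5 mod 4 = 1, 163 mod 4 = 3, so the flip contributes +1; sign now -1
(163/5): 163 mod 5 = 3, so (163/5) = (3/5)
flip (3/5) -> (5/3): both odd, 3 mod 4 = 3, 5 mod 4 = 1, so the flip contributes +1; sign now -1
(5/3): 5 mod 3 = 2, so (5/3) = (2/3)
factor out 2^1: 2 = 2^1·1; with 3 mod 8 = 3, (2/3) = -1; sign now +1; continue with (1/3)
reached (1/3) = 1, so the symbol is +1

1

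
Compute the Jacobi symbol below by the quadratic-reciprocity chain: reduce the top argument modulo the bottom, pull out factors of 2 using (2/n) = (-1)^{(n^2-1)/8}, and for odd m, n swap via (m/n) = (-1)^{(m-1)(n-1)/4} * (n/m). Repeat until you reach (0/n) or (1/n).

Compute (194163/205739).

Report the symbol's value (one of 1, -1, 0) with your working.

flip (194163/205739) -> (205739/194163): both odd, 194163 mod 4 = 3, 205739 mod 4 = 3, so the flip contributes -1; sign now -1
(205739/194163): 205739 mod 194163 = 11576, so (205739/194163) = (11576/194163)
factor out 2^3: 11576 = 2^3·1447; with 194163 mod 8 = 3, (2/194163) = -1; sign now +1; continue with (1447/194163)
flip (1447/194163) -> (194163/1447): both odd, 1447 mod 4 = 3, 194163 mod 4 = 3, so the flip contributes -1; sign now -1
(194163/1447): 194163 mod 1447 = 265, so (194163/1447) = (265/1447)
flip (265/1447) -> (1447/265): both odd, 265 mod 4 = 1, 1447 mod 4 = 3, so the flip contributes +1; sign now -1
(1447/265): 1447 mod 265 = 122, so (1447/265) = (122/265)
factor out 2^1: 122 = 2^1·61; with 265 mod 8 = 1, (2/265) = +1; sign now -1; continue with (61/265)
flip (61/265) -> (265/61): both odd, 61 mod 4 = 1, 265 mod 4 = 1, so the flip contributes +1; sign now -1
(265/61): 265 mod 61 = 21, so (265/61) = (21/61)
flip (21/61) -> (61/21): both odd, 21 mod 4 = 1, 61 mod 4 = 1, so the flip contributes +1; sign now -1
(61/21): 61 mod 21 = 19, so (61/21) = (19/21)
flip (19/21) -> (21/19): both odd, 19 mod 4 = 3, 21 mod 4 = 1, so the flip contributes +1; sign now -1
(21/19): 21 mod 19 = 2, so (21/19) = (2/19)
factor out 2^1: 2 = 2^1·1; with 19 mod 8 = 3, (2/19) = -1; sign now +1; continue with (1/19)
reached (1/19) = 1, so the symbol is +1

1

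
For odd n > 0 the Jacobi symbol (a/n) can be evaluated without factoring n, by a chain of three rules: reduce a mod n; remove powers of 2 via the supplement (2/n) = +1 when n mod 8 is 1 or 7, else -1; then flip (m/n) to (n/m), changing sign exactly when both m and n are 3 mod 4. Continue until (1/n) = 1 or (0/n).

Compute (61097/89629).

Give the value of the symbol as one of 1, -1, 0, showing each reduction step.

flip (61097/89629) -> (89629/61097): both odd, 61097 mod 4 = 1, 89629 mod 4 = 1, so the flip contributes +1; sign now +1
(89629/61097): 89629 mod 61097 = 28532, so (89629/61097) = (28532/61097)
factor out 2^2: 28532 = 2^2·7133; with 61097 mod 8 = 1, (2/61097) = +1; sign now +1; continue with (7133/61097)
flip (7133/61097) -> (61097/7133): both odd, 7133 mod 4 = 1, 61097 mod 4 = 1, so the flip contributes +1; sign now +1
(61097/7133): 61097 mod 7133 = 4033, so (61097/7133) = (4033/7133)
flip (4033/7133) -> (7133/4033): both odd, 4033 mod 4 = 1, 7133 mod 4 = 1, so the flip contributes +1; sign now +1
(7133/4033): 7133 mod 4033 = 3100, so (7133/4033) = (3100/4033)
factor out 2^2: 3100 = 2^2·775; with 4033 mod 8 = 1, (2/4033) = +1; sign now +1; continue with (775/4033)
flip (775/4033) -> (4033/775): both odd, 775 mod 4 = 3, 4033 mod 4 = 1, so the flip contributes +1; sign now +1
(4033/775): 4033 mod 775 = 158, so (4033/775) = (158/775)
factor out 2^1: 158 = 2^1·79; with 775 mod 8 = 7, (2/775) = +1; sign now +1; continue with (79/775)
flip (79/775) -> (775/79): both odd, 79 mod 4 = 3, 775 mod 4 = 3, so the flip contributes -1; sign now -1
(775/79): 775 mod 79 = 64, so (775/79) = (64/79)
factor out 2^6: 64 = 2^6·1; with 79 mod 8 = 7, (2/79) = +1; sign now -1; continue with (1/79)
reached (1/79) = 1, so the symbol is -1

-1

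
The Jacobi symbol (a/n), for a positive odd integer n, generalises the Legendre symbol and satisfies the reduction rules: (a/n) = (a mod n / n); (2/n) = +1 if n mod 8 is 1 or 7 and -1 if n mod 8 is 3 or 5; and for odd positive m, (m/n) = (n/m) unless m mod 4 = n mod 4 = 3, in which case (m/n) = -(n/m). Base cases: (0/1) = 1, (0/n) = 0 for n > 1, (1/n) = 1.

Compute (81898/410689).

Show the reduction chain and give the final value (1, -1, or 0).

81898 = 2^1·40949; (2/410689) = +1 since 410689 mod 8 = 1, so (81898/410689) = (+1)^1·(40949/410689); sign now +1
reciprocity: (40949/410689) = +1·(410689/40949) since 40949 mod 4 = 1, 410689 mod 4 = 1; sign now +1
(410689/40949) = (1199/40949)   [reduce mod 40949]
reciprocity: (1199/40949) = +1·(40949/1199) since 1199 mod 4 = 3, 40949 mod 4 = 1; sign now +1
(40949/1199) = (183/1199)   [reduce mod 1199]
reciprocity: (183/1199) = -1·(1199/183) since 183 mod 4 = 3, 1199 mod 4 = 3; sign now -1
(1199/183) = (101/183)   [reduce mod 183]
reciprocity: (101/183) = +1·(183/101) since 101 mod 4 = 1, 183 mod 4 = 3; sign now -1
(183/101) = (82/101)   [reduce mod 101]
82 = 2^1·41; (2/101) = -1 since 101 mod 8 = 5, so (82/101) = (-1)^1·(41/101); sign now +1
reciprocity: (41/101) = +1·(101/41) since 41 mod 4 = 1, 101 mod 4 = 1; sign now +1
(101/41) = (19/41)   [reduce mod 41]
reciprocity: (19/41) = +1·(41/19) since 19 mod 4 = 3, 41 mod 4 = 1; sign now +1
(41/19) = (3/19)   [reduce mod 19]
reciprocity: (3/19) = -1·(19/3) since 3 mod 4 = 3, 19 mod 4 = 3; sign now -1
(19/3) = (1/3)   [reduce mod 3]
(1/3) = 1; final value = sign = -1

-1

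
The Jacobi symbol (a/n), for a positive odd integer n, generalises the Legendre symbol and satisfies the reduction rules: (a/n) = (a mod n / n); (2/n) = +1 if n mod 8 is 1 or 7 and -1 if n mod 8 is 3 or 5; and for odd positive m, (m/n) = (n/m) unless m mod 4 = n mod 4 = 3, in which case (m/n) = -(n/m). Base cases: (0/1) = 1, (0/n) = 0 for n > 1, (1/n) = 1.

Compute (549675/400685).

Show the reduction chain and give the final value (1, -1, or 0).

(549675/400685) = (148990/400685)   [reduce mod 400685]
148990 = 2^1·74495; (2/400685) = -1 since 400685 mod 8 = 5, so (148990/400685) = (-1)^1·(74495/400685); sign now -1
reciprocity: (74495/400685) = +1·(400685/74495) since 74495 mod 4 = 3, 400685 mod 4 = 1; sign now -1
(400685/74495) = (28210/74495)   [reduce mod 74495]
28210 = 2^1·14105; (2/74495) = +1 since 74495 mod 8 = 7, so (28210/74495) = (+1)^1·(14105/74495); sign now -1
reciprocity: (14105/74495) = +1·(74495/14105) since 14105 mod 4 = 1, 74495 mod 4 = 3; sign now -1
(74495/14105) = (3970/14105)   [reduce mod 14105]
3970 = 2^1·1985; (2/14105) = +1 since 14105 mod 8 = 1, so (3970/14105) = (+1)^1·(1985/14105); sign now -1
reciprocity: (1985/14105) = +1·(14105/1985) since 1985 mod 4 = 1, 14105 mod 4 = 1; sign now -1
(14105/1985) = (210/1985)   [reduce mod 1985]
210 = 2^1·105; (2/1985) = +1 since 1985 mod 8 = 1, so (210/1985) = (+1)^1·(105/1985); sign now -1
reciprocity: (105/1985) = +1·(1985/105) since 105 mod 4 = 1, 1985 mod 4 = 1; sign now -1
(1985/105) = (95/105)   [reduce mod 105]
reciprocity: (95/105) = +1·(105/95) since 95 mod 4 = 3, 105 mod 4 = 1; sign now -1
(105/95) = (10/95)   [reduce mod 95]
10 = 2^1·5; (2/95) = +1 since 95 mod 8 = 7, so (10/95) = (+1)^1·(5/95); sign now -1
reciprocity: (5/95) = +1·(95/5) since 5 mod 4 = 1, 95 mod 4 = 3; sign now -1
(95/5) = (0/5)   [reduce mod 5]
(0/5) = 0   [gcd(a, n) > 1]; final value = 0

0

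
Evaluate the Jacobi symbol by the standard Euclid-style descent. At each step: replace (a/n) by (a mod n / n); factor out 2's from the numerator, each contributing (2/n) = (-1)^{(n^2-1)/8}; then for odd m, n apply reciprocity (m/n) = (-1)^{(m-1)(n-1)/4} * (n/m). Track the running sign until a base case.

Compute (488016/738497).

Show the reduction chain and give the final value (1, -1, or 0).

1

488016 = 2^4·30501; (2/738497) = +1 since 738497 mod 8 = 1, so (488016/738497) = (+1)^4·(30501/738497); sign now +1
reciprocity: (30501/738497) = +1·(738497/30501) since 30501 mod 4 = 1, 738497 mod 4 = 1; sign now +1
(738497/30501) = (6473/30501)   [reduce mod 30501]
reciprocity: (6473/30501) = +1·(30501/6473) since 6473 mod 4 = 1, 30501 mod 4 = 1; sign now +1
(30501/6473) = (4609/6473)   [reduce mod 6473]
reciprocity: (4609/6473) = +1·(6473/4609) since 4609 mod 4 = 1, 6473 mod 4 = 1; sign now +1
(6473/4609) = (1864/4609)   [reduce mod 4609]
1864 = 2^3·233; (2/4609) = +1 since 4609 mod 8 = 1, so (1864/4609) = (+1)^3·(233/4609); sign now +1
reciprocity: (233/4609) = +1·(4609/233) since 233 mod 4 = 1, 4609 mod 4 = 1; sign now +1
(4609/233) = (182/233)   [reduce mod 233]
182 = 2^1·91; (2/233) = +1 since 233 mod 8 = 1, so (182/233) = (+1)^1·(91/233); sign now +1
reciprocity: (91/233) = +1·(233/91) since 91 mod 4 = 3, 233 mod 4 = 1; sign now +1
(233/91) = (51/91)   [reduce mod 91]
reciprocity: (51/91) = -1·(91/51) since 51 mod 4 = 3, 91 mod 4 = 3; sign now -1
(91/51) = (40/51)   [reduce mod 51]
40 = 2^3·5; (2/51) = -1 since 51 mod 8 = 3, so (40/51) = (-1)^3·(5/51); sign now +1
reciprocity: (5/51) = +1·(51/5) since 5 mod 4 = 1, 51 mod 4 = 3; sign now +1
(51/5) = (1/5)   [reduce mod 5]
(1/5) = 1; final value = sign = +1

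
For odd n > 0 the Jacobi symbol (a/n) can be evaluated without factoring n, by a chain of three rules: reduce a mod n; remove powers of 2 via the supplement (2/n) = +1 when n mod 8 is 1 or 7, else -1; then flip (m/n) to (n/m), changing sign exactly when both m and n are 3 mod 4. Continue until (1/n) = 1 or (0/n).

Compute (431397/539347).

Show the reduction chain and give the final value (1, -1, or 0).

-1

flip (431397/539347) -> (539347/431397): both odd, 431397 mod 4 = 1, 539347 mod 4 = 3, so the flip contributes +1; sign now +1
(539347/431397): 539347 mod 431397 = 107950, so (539347/431397) = (107950/431397)
factor out 2^1: 107950 = 2^1·53975; with 431397 mod 8 = 5, (2/431397) = -1; sign now -1; continue with (53975/431397)
flip (53975/431397) -> (431397/53975): both odd, 53975 mod 4 = 3, 431397 mod 4 = 1, so the flip contributes +1; sign now -1
(431397/53975): 431397 mod 53975 = 53572, so (431397/53975) = (53572/53975)
factor out 2^2: 53572 = 2^2·13393; with 53975 mod 8 = 7, (2/53975) = +1; sign now -1; continue with (13393/53975)
flip (13393/53975) -> (53975/13393): both odd, 13393 mod 4 = 1, 53975 mod 4 = 3, so the flip contributes +1; sign now -1
(53975/13393): 53975 mod 13393 = 403, so (53975/13393) = (403/13393)
flip (403/13393) -> (13393/403): both odd, 403 mod 4 = 3, 13393 mod 4 = 1, so the flip contributes +1; sign now -1
(13393/403): 13393 mod 403 = 94, so (13393/403) = (94/403)
factor out 2^1: 94 = 2^1·47; with 403 mod 8 = 3, (2/403) = -1; sign now +1; continue with (47/403)
flip (47/403) -> (403/47): both odd, 47 mod 4 = 3, 403 mod 4 = 3, so the flip contributes -1; sign now -1
(403/47): 403 mod 47 = 27, so (403/47) = (27/47)
flip (27/47) -> (47/27): both odd, 27 mod 4 = 3, 47 mod 4 = 3, so the flip contributes -1; sign now +1
(47/27): 47 mod 27 = 20, so (47/27) = (20/27)
factor out 2^2: 20 = 2^2·5; with 27 mod 8 = 3, (2/27) = -1; sign now +1; continue with (5/27)
flip (5/27) -> (27/5): both odd, 5 mod 4 = 1, 27 mod 4 = 3, so the flip contributes +1; sign now +1
(27/5): 27 mod 5 = 2, so (27/5) = (2/5)
factor out 2^1: 2 = 2^1·1; with 5 mod 8 = 5, (2/5) = -1; sign now -1; continue with (1/5)
reached (1/5) = 1, so the symbol is -1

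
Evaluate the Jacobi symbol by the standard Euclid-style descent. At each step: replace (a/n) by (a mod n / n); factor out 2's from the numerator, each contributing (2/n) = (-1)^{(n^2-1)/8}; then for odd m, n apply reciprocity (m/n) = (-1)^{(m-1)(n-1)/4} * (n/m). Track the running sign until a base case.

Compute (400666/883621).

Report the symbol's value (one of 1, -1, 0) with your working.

1

400666 = 2^1·200333; (2/883621) = -1 since 883621 mod 8 = 5, so (400666/883621) = (-1)^1·(200333/883621); sign now -1
reciprocity: (200333/883621) = +1·(883621/200333) since 200333 mod 4 = 1, 883621 mod 4 = 1; sign now -1
(883621/200333) = (82289/200333)   [reduce mod 200333]
reciprocity: (82289/200333) = +1·(200333/82289) since 82289 mod 4 = 1, 200333 mod 4 = 1; sign now -1
(200333/82289) = (35755/82289)   [reduce mod 82289]
reciprocity: (35755/82289) = +1·(82289/35755) since 35755 mod 4 = 3, 82289 mod 4 = 1; sign now -1
(82289/35755) = (10779/35755)   [reduce mod 35755]
reciprocity: (10779/35755) = -1·(35755/10779) since 10779 mod 4 = 3, 35755 mod 4 = 3; sign now +1
(35755/10779) = (3418/10779)   [reduce mod 10779]
3418 = 2^1·1709; (2/10779) = -1 since 10779 mod 8 = 3, so (3418/10779) = (-1)^1·(1709/10779); sign now -1
reciprocity: (1709/10779) = +1·(10779/1709) since 1709 mod 4 = 1, 10779 mod 4 = 3; sign now -1
(10779/1709) = (525/1709)   [reduce mod 1709]
reciprocity: (525/1709) = +1·(1709/525) since 525 mod 4 = 1, 1709 mod 4 = 1; sign now -1
(1709/525) = (134/525)   [reduce mod 525]
134 = 2^1·67; (2/525) = -1 since 525 mod 8 = 5, so (134/525) = (-1)^1·(67/525); sign now +1
reciprocity: (67/525) = +1·(525/67) since 67 mod 4 = 3, 525 mod 4 = 1; sign now +1
(525/67) = (56/67)   [reduce mod 67]
56 = 2^3·7; (2/67) = -1 since 67 mod 8 = 3, so (56/67) = (-1)^3·(7/67); sign now -1
reciprocity: (7/67) = -1·(67/7) since 7 mod 4 = 3, 67 mod 4 = 3; sign now +1
(67/7) = (4/7)   [reduce mod 7]
4 = 2^2·1; (2/7) = +1 since 7 mod 8 = 7, so (4/7) = (+1)^2·(1/7); sign now +1
(1/7) = 1; final value = sign = +1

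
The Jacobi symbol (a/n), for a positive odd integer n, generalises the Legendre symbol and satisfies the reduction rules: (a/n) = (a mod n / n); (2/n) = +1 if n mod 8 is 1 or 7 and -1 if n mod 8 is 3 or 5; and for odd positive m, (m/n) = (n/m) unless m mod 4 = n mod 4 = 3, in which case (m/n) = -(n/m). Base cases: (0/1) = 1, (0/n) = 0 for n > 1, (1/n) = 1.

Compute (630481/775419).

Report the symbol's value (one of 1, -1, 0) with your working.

1

flip (630481/775419) -> (775419/630481): both odd, 630481 mod 4 = 1, 775419 mod 4 = 3, so the flip contributes +1; sign now +1
(775419/630481): 775419 mod 630481 = 144938, so (775419/630481) = (144938/630481)
factor out 2^1: 144938 = 2^1·72469; with 630481 mod 8 = 1, (2/630481) = +1; sign now +1; continue with (72469/630481)
flip (72469/630481) -> (630481/72469): both odd, 72469 mod 4 = 1, 630481 mod 4 = 1, so the flip contributes +1; sign now +1
(630481/72469): 630481 mod 72469 = 50729, so (630481/72469) = (50729/72469)
flip (50729/72469) -> (72469/50729): both odd, 50729 mod 4 = 1, 72469 mod 4 = 1, so the flip contributes +1; sign now +1
(72469/50729): 72469 mod 50729 = 21740, so (72469/50729) = (21740/50729)
factor out 2^2: 21740 = 2^2·5435; with 50729 mod 8 = 1, (2/50729) = +1; sign now +1; continue with (5435/50729)
flip (5435/50729) -> (50729/5435): both odd, 5435 mod 4 = 3, 50729 mod 4 = 1, so the flip contributes +1; sign now +1
(50729/5435): 50729 mod 5435 = 1814, so (50729/5435) = (1814/5435)
factor out 2^1: 1814 = 2^1·907; with 5435 mod 8 = 3, (2/5435) = -1; sign now -1; continue with (907/5435)
flip (907/5435) -> (5435/907): both odd, 907 mod 4 = 3, 5435 mod 4 = 3, so the flip contributes -1; sign now +1
(5435/907): 5435 mod 907 = 900, so (5435/907) = (900/907)
factor out 2^2: 900 = 2^2·225; with 907 mod 8 = 3, (2/907) = -1; sign now +1; continue with (225/907)
flip (225/907) -> (907/225): both odd, 225 mod 4 = 1, 907 mod 4 = 3, so the flip contributes +1; sign now +1
(907/225): 907 mod 225 = 7, so (907/225) = (7/225)
flip (7/225) -> (225/7): both odd, 7 mod 4 = 3, 225 mod 4 = 1, so the flip contributes +1; sign now +1
(225/7): 225 mod 7 = 1, so (225/7) = (1/7)
reached (1/7) = 1, so the symbol is +1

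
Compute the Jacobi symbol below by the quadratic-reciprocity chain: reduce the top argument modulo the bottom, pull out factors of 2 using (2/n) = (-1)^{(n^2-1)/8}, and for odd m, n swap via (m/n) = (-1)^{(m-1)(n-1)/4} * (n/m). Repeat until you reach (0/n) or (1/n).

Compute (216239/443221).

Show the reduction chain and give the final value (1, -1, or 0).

-1

flip (216239/443221) -> (443221/216239): both odd, 216239 mod 4 = 3, 443221 mod 4 = 1, so the flip contributes +1; sign now +1
(443221/216239): 443221 mod 216239 = 10743, so (443221/216239) = (10743/216239)
flip (10743/216239) -> (216239/10743): both odd, 10743 mod 4 = 3, 216239 mod 4 = 3, so the flip contributes -1; sign now -1
(216239/10743): 216239 mod 10743 = 1379, so (216239/10743) = (1379/10743)
flip (1379/10743) -> (10743/1379): both odd, 1379 mod 4 = 3, 10743 mod 4 = 3, so the flip contributes -1; sign now +1
(10743/1379): 10743 mod 1379 = 1090, so (10743/1379) = (1090/1379)
factor out 2^1: 1090 = 2^1·545; with 1379 mod 8 = 3, (2/1379) = -1; sign now -1; continue with (545/1379)
flip (545/1379) -> (1379/545): both odd, 545 mod 4 = 1, 1379 mod 4 = 3, so the flip contributes +1; sign now -1
(1379/545): 1379 mod 545 = 289, so (1379/545) = (289/545)
flip (289/545) -> (545/289): both odd, 289 mod 4 = 1, 545 mod 4 = 1, so the flip contributes +1; sign now -1
(545/289): 545 mod 289 = 256, so (545/289) = (256/289)
factor out 2^8: 256 = 2^8·1; with 289 mod 8 = 1, (2/289) = +1; sign now -1; continue with (1/289)
reached (1/289) = 1, so the symbol is -1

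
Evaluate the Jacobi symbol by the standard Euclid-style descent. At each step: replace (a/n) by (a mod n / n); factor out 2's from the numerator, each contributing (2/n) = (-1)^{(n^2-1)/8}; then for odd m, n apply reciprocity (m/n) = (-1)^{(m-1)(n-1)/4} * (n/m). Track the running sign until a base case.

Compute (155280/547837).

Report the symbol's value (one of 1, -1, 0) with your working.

factor out 2^4: 155280 = 2^4·9705; with 547837 mod 8 = 5, (2/547837) = -1; sign now +1; continue with (9705/547837)
flip (9705/547837) -> (547837/9705): both odd, 9705 mod 4 = 1, 547837 mod 4 = 1, so the flip contributes +1; sign now +1
(547837/9705): 547837 mod 9705 = 4357, so (547837/9705) = (4357/9705)
flip (4357/9705) -> (9705/4357): both odd, 4357 mod 4 = 1, 9705 mod 4 = 1, so the flip contributes +1; sign now +1
(9705/4357): 9705 mod 4357 = 991, so (9705/4357) = (991/4357)
flip (991/4357) -> (4357/991): both odd, 991 mod 4 = 3, 4357 mod 4 = 1, so the flip contributes +1; sign now +1
(4357/991): 4357 mod 991 = 393, so (4357/991) = (393/991)
flip (393/991) -> (991/393): both odd, 393 mod 4 = 1, 991 mod 4 = 3, so the flip contributes +1; sign now +1
(991/393): 991 mod 393 = 205, so (991/393) = (205/393)
flip (205/393) -> (393/205): both odd, 205 mod 4 = 1, 393 mod 4 = 1, so the flip contributes +1; sign now +1
(393/205): 393 mod 205 = 188, so (393/205) = (188/205)
factor out 2^2: 188 = 2^2·47; with 205 mod 8 = 5, (2/205) = -1; sign now +1; continue with (47/205)
flip (47/205) -> (205/47): both odd, 47 mod 4 = 3, 205 mod 4 = 1, so the flip contributes +1; sign now +1
(205/47): 205 mod 47 = 17, so (205/47) = (17/47)
flip (17/47) -> (47/17): both odd, 17 mod 4 = 1, 47 mod 4 = 3, so the flip contributes +1; sign now +1
(47/17): 47 mod 17 = 13, so (47/17) = (13/17)
flip (13/17) -> (17/13): both odd, 13 mod 4 = 1, 17 mod 4 = 1, so the flip contributes +1; sign now +1
(17/13): 17 mod 13 = 4, so (17/13) = (4/13)
factor out 2^2: 4 = 2^2·1; with 13 mod 8 = 5, (2/13) = -1; sign now +1; continue with (1/13)
reached (1/13) = 1, so the symbol is +1

1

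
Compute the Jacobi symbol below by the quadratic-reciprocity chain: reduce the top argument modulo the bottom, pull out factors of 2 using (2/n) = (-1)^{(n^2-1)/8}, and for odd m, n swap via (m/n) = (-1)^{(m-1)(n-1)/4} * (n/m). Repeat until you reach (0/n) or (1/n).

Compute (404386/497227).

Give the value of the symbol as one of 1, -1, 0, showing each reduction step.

404386 = 2^1·202193; (2/497227) = -1 since 497227 mod 8 = 3, so (404386/497227) = (-1)^1·(202193/497227); sign now -1
reciprocity: (202193/497227) = +1·(497227/202193) since 202193 mod 4 = 1, 497227 mod 4 = 3; sign now -1
(497227/202193) = (92841/202193)   [reduce mod 202193]
reciprocity: (92841/202193) = +1·(202193/92841) since 92841 mod 4 = 1, 202193 mod 4 = 1; sign now -1
(202193/92841) = (16511/92841)   [reduce mod 92841]
reciprocity: (16511/92841) = +1·(92841/16511) since 16511 mod 4 = 3, 92841 mod 4 = 1; sign now -1
(92841/16511) = (10286/16511)   [reduce mod 16511]
10286 = 2^1·5143; (2/16511) = +1 since 16511 mod 8 = 7, so (10286/16511) = (+1)^1·(5143/16511); sign now -1
reciprocity: (5143/16511) = -1·(16511/5143) since 5143 mod 4 = 3, 16511 mod 4 = 3; sign now +1
(16511/5143) = (1082/5143)   [reduce mod 5143]
1082 = 2^1·541; (2/5143) = +1 since 5143 mod 8 = 7, so (1082/5143) = (+1)^1·(541/5143); sign now +1
reciprocity: (541/5143) = +1·(5143/541) since 541 mod 4 = 1, 5143 mod 4 = 3; sign now +1
(5143/541) = (274/541)   [reduce mod 541]
274 = 2^1·137; (2/541) = -1 since 541 mod 8 = 5, so (274/541) = (-1)^1·(137/541); sign now -1
reciprocity: (137/541) = +1·(541/137) since 137 mod 4 = 1, 541 mod 4 = 1; sign now -1
(541/137) = (130/137)   [reduce mod 137]
130 = 2^1·65; (2/137) = +1 since 137 mod 8 = 1, so (130/137) = (+1)^1·(65/137); sign now -1
reciprocity: (65/137) = +1·(137/65) since 65 mod 4 = 1, 137 mod 4 = 1; sign now -1
(137/65) = (7/65)   [reduce mod 65]
reciprocity: (7/65) = +1·(65/7) since 7 mod 4 = 3, 65 mod 4 = 1; sign now -1
(65/7) = (2/7)   [reduce mod 7]
2 = 2^1·1; (2/7) = +1 since 7 mod 8 = 7, so (2/7) = (+1)^1·(1/7); sign now -1
(1/7) = 1; final value = sign = -1

-1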